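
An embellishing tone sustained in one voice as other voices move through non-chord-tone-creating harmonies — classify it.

Pedal tone.

Approach: none. Departure: none — a single pitch is sustained while the chords change around it, passing through harmonies that do not contain it.
No melodic motion at all; the dissonance is created entirely by the moving harmonies against the stationary note — a pedal tone (pedal point).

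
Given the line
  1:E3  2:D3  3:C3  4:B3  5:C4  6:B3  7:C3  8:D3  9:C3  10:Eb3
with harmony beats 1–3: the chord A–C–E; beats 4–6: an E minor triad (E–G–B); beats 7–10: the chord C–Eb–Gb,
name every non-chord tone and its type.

D3 (beat 2) — passing tone; C4 (beat 5) — neighbor tone; D3 (beat 8) — neighbor tone.

The harmony at that moment is A minor triad (A, C, E); D3 is not a chord tone.
It is approached by step down from E3 and left by step down to C3.
Step in, step out in the same direction — a passing tone.
The harmony at that moment is E minor triad (E, G, B); C4 is not a chord tone.
It is approached by step up from B3 and left by step down to B3.
Step away and step back to the same note — a neighbor tone (upper neighbor).
The harmony at that moment is C diminished triad (C, Eb, Gb); D3 is not a chord tone.
It is approached by step up from C3 and left by step down to C3.
Step away and step back to the same note — a neighbor tone (upper neighbor).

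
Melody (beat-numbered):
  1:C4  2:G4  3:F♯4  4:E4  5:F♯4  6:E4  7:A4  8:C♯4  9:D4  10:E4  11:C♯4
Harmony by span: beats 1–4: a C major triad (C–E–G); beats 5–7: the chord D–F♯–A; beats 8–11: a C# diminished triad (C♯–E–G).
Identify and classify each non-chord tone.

F♯4 (beat 3) — passing tone; E4 (beat 6) — escape tone; D4 (beat 9) — passing tone.

The harmony at that moment is C major triad (C, E, G); F♯4 is not a chord tone.
It is approached by step down from G4 and left by step down to E4.
Step in, step out in the same direction — a passing tone.
The harmony at that moment is D major triad (D, F♯, A); E4 is not a chord tone.
It is approached by step down from F♯4 and left by leap up to A4.
Step in, leap out — an escape tone.
The harmony at that moment is C♯ diminished triad (C♯, E, G); D4 is not a chord tone.
It is approached by step up from C♯4 and left by step up to E4.
Step in, step out in the same direction — a passing tone.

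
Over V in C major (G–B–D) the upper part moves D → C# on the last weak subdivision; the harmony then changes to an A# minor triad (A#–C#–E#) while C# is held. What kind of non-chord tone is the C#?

The harmony at that moment is G major triad (G, B, D); C# is not a chord tone.
It is approached by step down from D and then sustained as the same pitch into the next harmony.
Arriving early and becoming a chord tone when the harmony changes — an anticipation.

C# is an anticipation.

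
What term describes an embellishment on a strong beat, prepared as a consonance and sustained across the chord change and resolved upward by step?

Retardation.

Approach: by preparation — the pitch is first a chord tone, then held (tied or repeated) while the harmony changes under it. Departure: up by step. Metric position: strong.
A prepared dissonance that resolves upward by step — a retardation. (The same figure resolving downward would be a suspension.)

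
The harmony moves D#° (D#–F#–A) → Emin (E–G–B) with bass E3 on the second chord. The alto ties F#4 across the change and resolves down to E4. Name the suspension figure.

At the second chord the bass is E3. The suspended F#4 lies a ninth above the bass; after resolving down by step to E4, the interval above the bass becomes an octave.
Suspension figures are named by those two intervals: 9–8.

9–8 suspension.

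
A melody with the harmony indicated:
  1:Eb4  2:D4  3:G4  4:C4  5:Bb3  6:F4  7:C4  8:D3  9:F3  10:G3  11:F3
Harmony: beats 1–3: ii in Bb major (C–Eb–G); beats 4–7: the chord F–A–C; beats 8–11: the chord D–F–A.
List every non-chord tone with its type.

The harmony at that moment is C minor triad (C, Eb, G); D4 is not a chord tone.
It is approached by step down from Eb4 and left by leap up to G4.
Step in, leap out — an escape tone.
The harmony at that moment is F major triad (F, A, C); Bb3 is not a chord tone.
It is approached by step down from C4 and left by leap up to F4.
Step in, leap out — an escape tone.
The harmony at that moment is D minor triad (D, F, A); G3 is not a chord tone.
It is approached by step up from F3 and left by step down to F3.
Step away and step back to the same note — a neighbor tone (upper neighbor).

D4 (beat 2) — escape tone; Bb3 (beat 5) — escape tone; G3 (beat 10) — neighbor tone.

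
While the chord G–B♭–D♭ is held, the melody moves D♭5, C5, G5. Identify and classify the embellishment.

C5 is an escape tone.

The harmony at that moment is G diminished triad (G, B♭, D♭); C5 is not a chord tone.
It is approached by step down from D♭5 and left by leap up to G5.
Step in, leap out — an escape tone.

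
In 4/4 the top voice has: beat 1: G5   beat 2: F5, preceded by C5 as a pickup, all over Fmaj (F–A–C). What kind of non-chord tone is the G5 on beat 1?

The harmony at that moment is F major triad (F, A, C); G5 is not a chord tone.
It is approached by leap up from C5 and left by step down to F5.
Leap in, step out, metrically accented — an appoggiatura.

Appoggiatura.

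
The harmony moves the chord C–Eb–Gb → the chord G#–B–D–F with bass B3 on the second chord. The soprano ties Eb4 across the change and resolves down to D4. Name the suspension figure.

At the second chord the bass is B3. The suspended Eb4 lies a fourth above the bass; after resolving down by step to D4, the interval above the bass becomes a third.
Suspension figures are named by those two intervals: 4–3.

4–3 suspension.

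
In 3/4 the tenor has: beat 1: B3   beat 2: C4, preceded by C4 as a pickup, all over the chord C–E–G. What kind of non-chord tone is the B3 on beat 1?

The harmony at that moment is C major triad (C, E, G); B3 is not a chord tone.
It is approached by step down from C4 and left by step up to C4.
Step away and step back to the same note — a neighbor tone (lower neighbor).

Lower neighbor tone.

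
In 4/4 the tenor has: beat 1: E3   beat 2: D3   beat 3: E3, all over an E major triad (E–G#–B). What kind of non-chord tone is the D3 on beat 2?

The harmony at that moment is E major triad (E, G#, B); D3 is not a chord tone.
It is approached by step down from E3 and left by step up to E3.
Step away and step back to the same note — a neighbor tone (lower neighbor).

Lower neighbor tone.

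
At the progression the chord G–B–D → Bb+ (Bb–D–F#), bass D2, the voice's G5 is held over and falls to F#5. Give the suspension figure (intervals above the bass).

At the second chord the bass is D2. The suspended G5 lies a fourth above the bass; after resolving down by step to F#5, the interval above the bass becomes a third.
Suspension figures are named by those two intervals: 4–3.

4–3 suspension.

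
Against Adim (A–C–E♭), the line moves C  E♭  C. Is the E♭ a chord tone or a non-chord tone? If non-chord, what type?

Chord tone (the fifth of A diminished triad).

A diminished triad contains A, C, E♭; E♭ is the fifth, so it is a chord tone.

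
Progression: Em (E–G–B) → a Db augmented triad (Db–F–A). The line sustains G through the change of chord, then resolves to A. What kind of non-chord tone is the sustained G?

G is a retardation.

The harmony at that moment is Db augmented triad (Db, F, A); G is not a chord tone.
It is held over (the same pitch as the preceding G) and left by step up to A.
Held over from the previous chord and resolving up by step — a retardation.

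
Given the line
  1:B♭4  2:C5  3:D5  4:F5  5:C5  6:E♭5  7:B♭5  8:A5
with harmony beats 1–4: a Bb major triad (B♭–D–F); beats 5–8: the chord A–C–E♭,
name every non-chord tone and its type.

C5 (beat 2) — passing tone; B♭5 (beat 7) — appoggiatura.

The harmony at that moment is B♭ major triad (B♭, D, F); C5 is not a chord tone.
It is approached by step up from B♭4 and left by step up to D5.
Step in, step out in the same direction — a passing tone.
The harmony at that moment is A diminished triad (A, C, E♭); B♭5 is not a chord tone.
It is approached by leap up from E♭5 and left by step down to A5.
Leap in, step out — an appoggiatura.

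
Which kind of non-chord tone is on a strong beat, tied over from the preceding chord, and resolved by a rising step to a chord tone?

Approach: by preparation — the pitch is first a chord tone, then held (tied or repeated) while the harmony changes under it. Departure: up by step. Metric position: strong.
A prepared dissonance that resolves upward by step — a retardation. (The same figure resolving downward would be a suspension.)

Retardation.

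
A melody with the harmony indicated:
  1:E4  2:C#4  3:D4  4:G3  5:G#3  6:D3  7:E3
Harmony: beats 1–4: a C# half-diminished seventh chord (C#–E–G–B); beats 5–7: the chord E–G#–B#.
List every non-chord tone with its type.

The harmony at that moment is C# half-diminished seventh chord (C#, E, G, B); D4 is not a chord tone.
It is approached by step up from C#4 and left by leap down to G3.
Step in, leap out — an escape tone.
The harmony at that moment is E augmented triad (E, G#, B#); D3 is not a chord tone.
It is approached by leap down from G#3 and left by step up to E3.
Leap in, step out — an appoggiatura.

D4 (beat 3) — escape tone; D3 (beat 6) — appoggiatura.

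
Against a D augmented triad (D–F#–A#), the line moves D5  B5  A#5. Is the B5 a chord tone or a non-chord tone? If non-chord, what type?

The harmony at that moment is D augmented triad (D, F#, A#); B5 is not a chord tone.
It is approached by leap up from D5 and left by step down to A#5.
Leap in, step out — an appoggiatura.

Non-chord tone — an appoggiatura.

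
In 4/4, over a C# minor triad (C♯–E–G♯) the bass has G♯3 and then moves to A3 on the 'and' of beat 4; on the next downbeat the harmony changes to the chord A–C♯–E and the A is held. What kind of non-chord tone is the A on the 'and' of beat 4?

Anticipation.

The harmony at that moment is C♯ minor triad (C♯, E, G♯); A3 is not a chord tone.
It is approached by step up from G♯3 and then sustained as the same pitch into the next harmony.
Arriving early and becoming a chord tone when the harmony changes — an anticipation.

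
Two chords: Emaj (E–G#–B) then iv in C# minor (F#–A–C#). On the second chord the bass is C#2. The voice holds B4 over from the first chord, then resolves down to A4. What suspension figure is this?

7–6 suspension.

At the second chord the bass is C#2. The suspended B4 lies a seventh above the bass; after resolving down by step to A4, the interval above the bass becomes a sixth.
Suspension figures are named by those two intervals: 7–6.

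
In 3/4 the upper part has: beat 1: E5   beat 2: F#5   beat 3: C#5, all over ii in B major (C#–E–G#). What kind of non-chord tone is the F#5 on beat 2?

The harmony at that moment is C# minor triad (C#, E, G#); F#5 is not a chord tone.
It is approached by step up from E5 and left by leap down to C#5.
Step in, leap out, on a weak beat — an escape tone.

Escape tone.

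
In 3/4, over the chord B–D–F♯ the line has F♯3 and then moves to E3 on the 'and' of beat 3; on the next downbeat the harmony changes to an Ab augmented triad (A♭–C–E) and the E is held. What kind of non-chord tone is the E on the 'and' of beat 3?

Anticipation.

The harmony at that moment is B minor triad (B, D, F♯); E3 is not a chord tone.
It is approached by step down from F♯3 and then sustained as the same pitch into the next harmony.
Arriving early and becoming a chord tone when the harmony changes — an anticipation.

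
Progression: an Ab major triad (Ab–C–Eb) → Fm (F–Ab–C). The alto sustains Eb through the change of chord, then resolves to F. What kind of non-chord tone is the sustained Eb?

The harmony at that moment is F minor triad (F, Ab, C); Eb is not a chord tone.
It is held over (the same pitch as the preceding Eb) and left by step up to F.
Held over from the previous chord and resolving up by step — a retardation.

Eb is a retardation.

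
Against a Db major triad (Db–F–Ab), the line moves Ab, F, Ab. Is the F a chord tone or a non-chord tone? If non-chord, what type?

Chord tone (the third of Db major triad).

Db major triad contains Db, F, Ab; F is the third, so it is a chord tone.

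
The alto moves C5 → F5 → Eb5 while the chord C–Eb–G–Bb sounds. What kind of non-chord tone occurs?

The harmony at that moment is C minor seventh chord (C, Eb, G, Bb); F5 is not a chord tone.
It is approached by leap up from C5 and left by step down to Eb5.
Leap in, step out — an appoggiatura.

F5 is an appoggiatura.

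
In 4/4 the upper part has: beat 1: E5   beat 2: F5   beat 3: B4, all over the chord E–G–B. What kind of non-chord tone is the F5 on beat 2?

The harmony at that moment is E minor triad (E, G, B); F5 is not a chord tone.
It is approached by step up from E5 and left by leap down to B4.
Step in, leap out, on a weak beat — an escape tone.

Escape tone.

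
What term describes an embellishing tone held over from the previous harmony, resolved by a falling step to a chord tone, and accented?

Approach: by preparation — the pitch is first a chord tone, then held (tied or repeated) while the harmony changes under it. Departure: down by step. Metric position: strong.
A prepared dissonance that resolves downward by step — a suspension. (The same figure resolving upward would be a retardation.)

Suspension.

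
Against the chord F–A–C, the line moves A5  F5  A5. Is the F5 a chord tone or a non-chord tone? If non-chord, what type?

F major triad contains F, A, C; F is the root, so it is a chord tone.

Chord tone (the root of F major triad).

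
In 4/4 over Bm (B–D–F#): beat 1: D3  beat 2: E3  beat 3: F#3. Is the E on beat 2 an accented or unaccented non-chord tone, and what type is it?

The harmony at that moment is B minor triad (B, D, F#); E3 is not a chord tone.
It is approached by step up from D3 and left by step up to F#3.
Step in, step out in the same direction — a passing tone.
It falls on a weak beat, so it is unaccented.

Unaccented passing tone.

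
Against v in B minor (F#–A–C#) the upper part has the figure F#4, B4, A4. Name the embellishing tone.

The harmony at that moment is F# minor triad (F#, A, C#); B4 is not a chord tone.
It is approached by leap up from F#4 and left by step down to A4.
Leap in, step out — an appoggiatura.

B4 is an appoggiatura.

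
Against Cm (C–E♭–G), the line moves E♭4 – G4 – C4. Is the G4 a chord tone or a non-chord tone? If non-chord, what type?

C minor triad contains C, E♭, G; G is the fifth, so it is a chord tone.

Chord tone (the fifth of C minor triad).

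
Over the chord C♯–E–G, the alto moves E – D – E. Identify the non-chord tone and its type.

The harmony at that moment is C♯ diminished triad (C♯, E, G); D is not a chord tone.
It is approached by step down from E and left by step up to E.
Step away and step back to the same note — a neighbor tone (lower neighbor).

D is a neighbor tone.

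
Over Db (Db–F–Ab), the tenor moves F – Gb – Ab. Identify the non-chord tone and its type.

The harmony at that moment is Db major triad (Db, F, Ab); Gb is not a chord tone.
It is approached by step up from F and left by step up to Ab.
Step in, step out in the same direction — a passing tone.

Gb is a passing tone.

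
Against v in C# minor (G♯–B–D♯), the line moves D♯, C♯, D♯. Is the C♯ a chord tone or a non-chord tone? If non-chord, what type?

Non-chord tone — a neighbor tone.

The harmony at that moment is G♯ minor triad (G♯, B, D♯); C♯ is not a chord tone.
It is approached by step down from D♯ and left by step up to D♯.
Step away and step back to the same note — a neighbor tone (lower neighbor).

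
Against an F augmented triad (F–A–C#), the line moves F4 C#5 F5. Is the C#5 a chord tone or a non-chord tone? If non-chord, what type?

F augmented triad contains F, A, C#; C# is the fifth, so it is a chord tone.

Chord tone (the fifth of F augmented triad).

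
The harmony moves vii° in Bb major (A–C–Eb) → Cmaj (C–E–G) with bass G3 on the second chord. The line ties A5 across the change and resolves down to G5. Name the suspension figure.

9–8 suspension.

At the second chord the bass is G3. The suspended A5 lies a ninth above the bass; after resolving down by step to G5, the interval above the bass becomes an octave.
Suspension figures are named by those two intervals: 9–8.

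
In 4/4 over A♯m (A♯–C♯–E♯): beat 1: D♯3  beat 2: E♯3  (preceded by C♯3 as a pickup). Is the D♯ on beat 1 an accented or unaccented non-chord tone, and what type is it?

Accented passing tone.

The harmony at that moment is A♯ minor triad (A♯, C♯, E♯); D♯3 is not a chord tone.
It is approached by step up from C♯3 and left by step up to E♯3.
Step in, step out in the same direction — a passing tone.
It falls on the downbeat, so it is accented.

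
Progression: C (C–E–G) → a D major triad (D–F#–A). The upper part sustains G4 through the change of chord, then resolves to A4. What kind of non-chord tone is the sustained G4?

G4 is a retardation.

The harmony at that moment is D major triad (D, F#, A); G4 is not a chord tone.
It is held over (the same pitch as the preceding G4) and left by step up to A4.
Held over from the previous chord and resolving up by step — a retardation.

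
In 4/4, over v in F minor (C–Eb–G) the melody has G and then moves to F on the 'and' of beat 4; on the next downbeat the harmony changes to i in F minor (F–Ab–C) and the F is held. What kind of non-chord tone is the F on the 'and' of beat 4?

The harmony at that moment is C minor triad (C, Eb, G); F is not a chord tone.
It is approached by step down from G and then sustained as the same pitch into the next harmony.
Arriving early and becoming a chord tone when the harmony changes — an anticipation.

Anticipation.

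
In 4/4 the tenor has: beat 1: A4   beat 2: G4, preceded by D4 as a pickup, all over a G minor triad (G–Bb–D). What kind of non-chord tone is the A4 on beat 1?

Appoggiatura.

The harmony at that moment is G minor triad (G, Bb, D); A4 is not a chord tone.
It is approached by leap up from D4 and left by step down to G4.
Leap in, step out, metrically accented — an appoggiatura.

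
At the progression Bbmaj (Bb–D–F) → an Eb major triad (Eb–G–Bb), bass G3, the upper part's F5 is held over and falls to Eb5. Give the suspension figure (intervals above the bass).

At the second chord the bass is G3. The suspended F5 lies a seventh above the bass; after resolving down by step to Eb5, the interval above the bass becomes a sixth.
Suspension figures are named by those two intervals: 7–6.

7–6 suspension.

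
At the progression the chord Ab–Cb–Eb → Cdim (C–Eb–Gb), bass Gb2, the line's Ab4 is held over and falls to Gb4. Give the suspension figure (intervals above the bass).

At the second chord the bass is Gb2. The suspended Ab4 lies a ninth above the bass; after resolving down by step to Gb4, the interval above the bass becomes an octave.
Suspension figures are named by those two intervals: 9–8.

9–8 suspension.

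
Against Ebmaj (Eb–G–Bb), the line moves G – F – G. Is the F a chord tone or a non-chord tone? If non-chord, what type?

Non-chord tone — a neighbor tone.

The harmony at that moment is Eb major triad (Eb, G, Bb); F is not a chord tone.
It is approached by step down from G and left by step up to G.
Step away and step back to the same note — a neighbor tone (lower neighbor).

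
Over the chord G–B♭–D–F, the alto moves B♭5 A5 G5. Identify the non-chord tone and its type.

The harmony at that moment is G minor seventh chord (G, B♭, D, F); A5 is not a chord tone.
It is approached by step down from B♭5 and left by step down to G5.
Step in, step out in the same direction — a passing tone.

A5 is a passing tone.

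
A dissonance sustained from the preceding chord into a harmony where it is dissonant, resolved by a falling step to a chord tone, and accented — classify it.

Approach: by preparation — the pitch is first a chord tone, then held (tied or repeated) while the harmony changes under it. Departure: down by step. Metric position: strong.
A prepared dissonance that resolves downward by step — a suspension. (The same figure resolving upward would be a retardation.)

Suspension.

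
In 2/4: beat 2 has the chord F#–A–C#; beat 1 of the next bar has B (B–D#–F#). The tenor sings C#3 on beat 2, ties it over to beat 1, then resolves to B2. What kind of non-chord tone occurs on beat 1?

Suspension.

The harmony at that moment is B major triad (B, D#, F#); C#3 is not a chord tone.
It is held over (the same pitch as the preceding C#3) and left by step down to B2.
Held over from the previous chord and resolving down by step — a suspension.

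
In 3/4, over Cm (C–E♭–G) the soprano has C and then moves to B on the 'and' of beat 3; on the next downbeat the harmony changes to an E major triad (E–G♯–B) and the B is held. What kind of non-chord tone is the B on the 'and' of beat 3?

The harmony at that moment is C minor triad (C, E♭, G); B is not a chord tone.
It is approached by step down from C and then sustained as the same pitch into the next harmony.
Arriving early and becoming a chord tone when the harmony changes — an anticipation.

Anticipation.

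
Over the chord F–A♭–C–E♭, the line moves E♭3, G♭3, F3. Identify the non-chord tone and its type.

G♭3 is an appoggiatura.

The harmony at that moment is F minor seventh chord (F, A♭, C, E♭); G♭3 is not a chord tone.
It is approached by leap up from E♭3 and left by step down to F3.
Leap in, step out — an appoggiatura.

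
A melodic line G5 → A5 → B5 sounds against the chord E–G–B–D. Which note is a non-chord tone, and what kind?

A5 is a passing tone.

The harmony at that moment is E minor seventh chord (E, G, B, D); A5 is not a chord tone.
It is approached by step up from G5 and left by step up to B5.
Step in, step out in the same direction — a passing tone.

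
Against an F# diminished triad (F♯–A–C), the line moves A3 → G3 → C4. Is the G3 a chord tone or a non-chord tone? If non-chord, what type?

The harmony at that moment is F♯ diminished triad (F♯, A, C); G3 is not a chord tone.
It is approached by step down from A3 and left by leap up to C4.
Step in, leap out — an escape tone.

Non-chord tone — an escape tone.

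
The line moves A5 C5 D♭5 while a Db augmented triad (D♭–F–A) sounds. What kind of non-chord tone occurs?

C5 is an appoggiatura.

The harmony at that moment is D♭ augmented triad (D♭, F, A); C5 is not a chord tone.
It is approached by leap down from A5 and left by step up to D♭5.
Leap in, step out — an appoggiatura.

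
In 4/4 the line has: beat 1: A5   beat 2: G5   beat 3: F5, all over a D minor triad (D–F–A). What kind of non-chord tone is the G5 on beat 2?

Passing tone.

The harmony at that moment is D minor triad (D, F, A); G5 is not a chord tone.
It is approached by step down from A5 and left by step down to F5.
Step in, step out in the same direction — a passing tone.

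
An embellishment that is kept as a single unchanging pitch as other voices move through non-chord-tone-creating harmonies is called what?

Pedal tone.

Approach: none. Departure: none — a single pitch is sustained while the chords change around it, passing through harmonies that do not contain it.
No melodic motion at all; the dissonance is created entirely by the moving harmonies against the stationary note — a pedal tone (pedal point).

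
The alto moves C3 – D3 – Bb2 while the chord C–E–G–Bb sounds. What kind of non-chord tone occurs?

D3 is an escape tone.

The harmony at that moment is C dominant seventh chord (C, E, G, Bb); D3 is not a chord tone.
It is approached by step up from C3 and left by leap down to Bb2.
Step in, leap out — an escape tone.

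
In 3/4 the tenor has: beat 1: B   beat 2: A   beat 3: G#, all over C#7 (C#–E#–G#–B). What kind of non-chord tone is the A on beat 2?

The harmony at that moment is C# dominant seventh chord (C#, E#, G#, B); A is not a chord tone.
It is approached by step down from B and left by step down to G#.
Step in, step out in the same direction — a passing tone.

Passing tone.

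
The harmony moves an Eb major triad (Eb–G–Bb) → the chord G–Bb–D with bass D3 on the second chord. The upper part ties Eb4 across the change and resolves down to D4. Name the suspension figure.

At the second chord the bass is D3. The suspended Eb4 lies a ninth above the bass; after resolving down by step to D4, the interval above the bass becomes an octave.
Suspension figures are named by those two intervals: 9–8.

9–8 suspension.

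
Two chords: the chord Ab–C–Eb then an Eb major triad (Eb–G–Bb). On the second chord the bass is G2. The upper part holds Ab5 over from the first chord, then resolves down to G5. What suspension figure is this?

At the second chord the bass is G2. The suspended Ab5 lies a ninth above the bass; after resolving down by step to G5, the interval above the bass becomes an octave.
Suspension figures are named by those two intervals: 9–8.

9–8 suspension.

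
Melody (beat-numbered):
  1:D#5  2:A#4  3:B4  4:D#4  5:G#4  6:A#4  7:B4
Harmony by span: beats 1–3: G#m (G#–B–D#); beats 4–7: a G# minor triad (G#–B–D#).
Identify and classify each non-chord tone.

The harmony at that moment is G# minor triad (G#, B, D#); A#4 is not a chord tone.
It is approached by leap down from D#5 and left by step up to B4.
Leap in, step out — an appoggiatura.
The harmony at that moment is G# minor triad (G#, B, D#); A#4 is not a chord tone.
It is approached by step up from G#4 and left by step up to B4.
Step in, step out in the same direction — a passing tone.

A#4 (beat 2) — appoggiatura; A#4 (beat 6) — passing tone.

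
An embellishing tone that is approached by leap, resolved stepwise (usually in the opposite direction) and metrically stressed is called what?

Approach: by leap. Departure: by step. Metric position: strong.
Leap in, step out, in a metrically strong position — an appoggiatura. (It is the mirror image of the escape tone, which steps in and leaps out from a weak position.)

Appoggiatura.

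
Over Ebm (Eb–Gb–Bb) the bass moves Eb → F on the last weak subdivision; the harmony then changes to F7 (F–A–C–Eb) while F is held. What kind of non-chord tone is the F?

The harmony at that moment is Eb minor triad (Eb, Gb, Bb); F is not a chord tone.
It is approached by step up from Eb and then sustained as the same pitch into the next harmony.
Arriving early and becoming a chord tone when the harmony changes — an anticipation.

F is an anticipation.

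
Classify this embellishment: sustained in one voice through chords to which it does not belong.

Approach: none. Departure: none — a single pitch is sustained while the chords change around it, passing through harmonies that do not contain it.
No melodic motion at all; the dissonance is created entirely by the moving harmonies against the stationary note — a pedal tone (pedal point).

Pedal tone.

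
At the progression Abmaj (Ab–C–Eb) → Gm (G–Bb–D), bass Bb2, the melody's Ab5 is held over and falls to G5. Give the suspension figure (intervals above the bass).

7–6 suspension.

At the second chord the bass is Bb2. The suspended Ab5 lies a seventh above the bass; after resolving down by step to G5, the interval above the bass becomes a sixth.
Suspension figures are named by those two intervals: 7–6.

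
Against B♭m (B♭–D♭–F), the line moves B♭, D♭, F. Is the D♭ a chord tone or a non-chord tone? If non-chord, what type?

Bb minor triad contains B♭, D♭, F; D♭ is the third, so it is a chord tone.

Chord tone (the third of Bb minor triad).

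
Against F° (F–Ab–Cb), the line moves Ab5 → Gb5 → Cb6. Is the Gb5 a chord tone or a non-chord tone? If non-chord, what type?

The harmony at that moment is F diminished triad (F, Ab, Cb); Gb5 is not a chord tone.
It is approached by step down from Ab5 and left by leap up to Cb6.
Step in, leap out — an escape tone.

Non-chord tone — an escape tone.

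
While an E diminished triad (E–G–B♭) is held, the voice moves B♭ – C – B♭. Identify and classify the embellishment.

C is a neighbor tone.

The harmony at that moment is E diminished triad (E, G, B♭); C is not a chord tone.
It is approached by step up from B♭ and left by step down to B♭.
Step away and step back to the same note — a neighbor tone (upper neighbor).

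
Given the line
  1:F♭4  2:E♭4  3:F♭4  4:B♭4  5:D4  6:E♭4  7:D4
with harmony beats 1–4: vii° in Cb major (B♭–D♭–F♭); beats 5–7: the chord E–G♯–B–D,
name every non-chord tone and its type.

E♭4 (beat 2) — neighbor tone; E♭4 (beat 6) — neighbor tone.

The harmony at that moment is B♭ diminished triad (B♭, D♭, F♭); E♭4 is not a chord tone.
It is approached by step down from F♭4 and left by step up to F♭4.
Step away and step back to the same note — a neighbor tone (lower neighbor).
The harmony at that moment is E dominant seventh chord (E, G♯, B, D); E♭4 is not a chord tone.
It is approached by step up from D4 and left by step down to D4.
Step away and step back to the same note — a neighbor tone (upper neighbor).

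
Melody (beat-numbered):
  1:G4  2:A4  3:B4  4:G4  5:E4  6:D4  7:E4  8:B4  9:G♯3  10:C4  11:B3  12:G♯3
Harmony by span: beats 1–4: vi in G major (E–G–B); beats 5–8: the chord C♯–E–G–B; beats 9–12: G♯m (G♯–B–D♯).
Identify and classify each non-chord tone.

A4 (beat 2) — passing tone; D4 (beat 6) — neighbor tone; C4 (beat 10) — appoggiatura.

The harmony at that moment is E minor triad (E, G, B); A4 is not a chord tone.
It is approached by step up from G4 and left by step up to B4.
Step in, step out in the same direction — a passing tone.
The harmony at that moment is C♯ half-diminished seventh chord (C♯, E, G, B); D4 is not a chord tone.
It is approached by step down from E4 and left by step up to E4.
Step away and step back to the same note — a neighbor tone (lower neighbor).
The harmony at that moment is G♯ minor triad (G♯, B, D♯); C4 is not a chord tone.
It is approached by leap up from G♯3 and left by step down to B3.
Leap in, step out — an appoggiatura.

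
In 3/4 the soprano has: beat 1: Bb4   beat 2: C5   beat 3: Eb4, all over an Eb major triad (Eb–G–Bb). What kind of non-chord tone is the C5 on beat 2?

Escape tone.

The harmony at that moment is Eb major triad (Eb, G, Bb); C5 is not a chord tone.
It is approached by step up from Bb4 and left by leap down to Eb4.
Step in, leap out, on a weak beat — an escape tone.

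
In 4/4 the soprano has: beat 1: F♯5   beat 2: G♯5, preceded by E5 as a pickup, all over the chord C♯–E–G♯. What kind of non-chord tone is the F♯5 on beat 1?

Passing tone.

The harmony at that moment is C♯ minor triad (C♯, E, G♯); F♯5 is not a chord tone.
It is approached by step up from E5 and left by step up to G♯5.
Step in, step out in the same direction — a passing tone.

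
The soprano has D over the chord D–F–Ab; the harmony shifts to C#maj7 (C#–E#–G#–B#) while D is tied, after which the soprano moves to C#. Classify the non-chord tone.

The harmony at that moment is C# major seventh chord (C#, E#, G#, B#); D is not a chord tone.
It is held over (the same pitch as the preceding D) and left by step down to C#.
Held over from the previous chord and resolving down by step — a suspension.

D is a suspension.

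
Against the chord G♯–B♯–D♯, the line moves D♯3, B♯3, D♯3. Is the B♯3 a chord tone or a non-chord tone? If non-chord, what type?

Chord tone (the third of G# major triad).

G# major triad contains G♯, B♯, D♯; B♯ is the third, so it is a chord tone.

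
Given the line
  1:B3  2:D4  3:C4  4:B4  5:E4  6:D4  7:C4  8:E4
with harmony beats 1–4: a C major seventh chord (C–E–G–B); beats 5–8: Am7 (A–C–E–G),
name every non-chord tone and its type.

D4 (beat 2) — appoggiatura; D4 (beat 6) — passing tone.

The harmony at that moment is C major seventh chord (C, E, G, B); D4 is not a chord tone.
It is approached by leap up from B3 and left by step down to C4.
Leap in, step out — an appoggiatura.
The harmony at that moment is A minor seventh chord (A, C, E, G); D4 is not a chord tone.
It is approached by step down from E4 and left by step down to C4.
Step in, step out in the same direction — a passing tone.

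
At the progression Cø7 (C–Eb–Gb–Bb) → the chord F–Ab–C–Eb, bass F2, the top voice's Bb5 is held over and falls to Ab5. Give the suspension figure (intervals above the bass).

4–3 suspension.

At the second chord the bass is F2. The suspended Bb5 lies a fourth above the bass; after resolving down by step to Ab5, the interval above the bass becomes a third.
Suspension figures are named by those two intervals: 4–3.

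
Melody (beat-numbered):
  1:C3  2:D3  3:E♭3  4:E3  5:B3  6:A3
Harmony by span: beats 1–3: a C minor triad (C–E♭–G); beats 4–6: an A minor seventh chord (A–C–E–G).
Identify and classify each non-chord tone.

D3 (beat 2) — passing tone; B3 (beat 5) — appoggiatura.

The harmony at that moment is C minor triad (C, E♭, G); D3 is not a chord tone.
It is approached by step up from C3 and left by step up to E♭3.
Step in, step out in the same direction — a passing tone.
The harmony at that moment is A minor seventh chord (A, C, E, G); B3 is not a chord tone.
It is approached by leap up from E3 and left by step down to A3.
Leap in, step out — an appoggiatura.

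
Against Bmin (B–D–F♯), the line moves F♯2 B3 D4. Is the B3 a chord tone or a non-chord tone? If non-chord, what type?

Chord tone (the root of B minor triad).

B minor triad contains B, D, F♯; B is the root, so it is a chord tone.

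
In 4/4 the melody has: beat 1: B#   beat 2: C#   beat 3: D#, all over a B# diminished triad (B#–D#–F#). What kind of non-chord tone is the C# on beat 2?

Passing tone.

The harmony at that moment is B# diminished triad (B#, D#, F#); C# is not a chord tone.
It is approached by step up from B# and left by step up to D#.
Step in, step out in the same direction — a passing tone.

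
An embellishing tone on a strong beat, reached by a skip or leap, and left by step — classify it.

Approach: by leap. Departure: by step. Metric position: strong.
Leap in, step out, in a metrically strong position — an appoggiatura. (It is the mirror image of the escape tone, which steps in and leaps out from a weak position.)

Appoggiatura.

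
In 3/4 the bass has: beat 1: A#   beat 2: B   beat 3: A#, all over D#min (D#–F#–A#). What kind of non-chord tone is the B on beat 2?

Upper neighbor tone.

The harmony at that moment is D# minor triad (D#, F#, A#); B is not a chord tone.
It is approached by step up from A# and left by step down to A#.
Step away and step back to the same note — a neighbor tone (upper neighbor).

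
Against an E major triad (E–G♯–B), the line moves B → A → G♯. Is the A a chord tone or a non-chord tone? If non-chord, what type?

Non-chord tone — a passing tone.

The harmony at that moment is E major triad (E, G♯, B); A is not a chord tone.
It is approached by step down from B and left by step down to G♯.
Step in, step out in the same direction — a passing tone.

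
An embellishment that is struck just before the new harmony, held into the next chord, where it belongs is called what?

Approach: ahead of the chord change (typically by step), so it is dissonant against the current harmony. Departure: none — the same pitch is restated or held and is a chord tone of the new harmony.
Dissonant first, consonant once the harmony catches up: the note simply arrives early — an anticipation. (The reverse timing, consonant first and dissonant after the change, would be a suspension or retardation.)

Anticipation.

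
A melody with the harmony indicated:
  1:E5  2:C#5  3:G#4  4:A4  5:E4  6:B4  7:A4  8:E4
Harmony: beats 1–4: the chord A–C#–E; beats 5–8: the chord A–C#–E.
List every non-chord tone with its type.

G#4 (beat 3) — appoggiatura; B4 (beat 6) — appoggiatura.

The harmony at that moment is A major triad (A, C#, E); G#4 is not a chord tone.
It is approached by leap down from C#5 and left by step up to A4.
Leap in, step out — an appoggiatura.
The harmony at that moment is A major triad (A, C#, E); B4 is not a chord tone.
It is approached by leap up from E4 and left by step down to A4.
Leap in, step out — an appoggiatura.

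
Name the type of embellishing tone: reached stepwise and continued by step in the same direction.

Approach: by step. Departure: by step, continuing in the same direction.
Stepwise on both sides with no change of direction means the note fills in the space between two different chord tones — a passing tone. (Had it turned back to its starting note it would be a neighbor tone instead.)

Passing tone.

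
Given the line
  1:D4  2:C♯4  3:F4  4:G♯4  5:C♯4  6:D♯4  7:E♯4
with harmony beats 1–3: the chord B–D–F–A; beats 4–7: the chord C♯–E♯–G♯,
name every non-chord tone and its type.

The harmony at that moment is B half-diminished seventh chord (B, D, F, A); C♯4 is not a chord tone.
It is approached by step down from D4 and left by leap up to F4.
Step in, leap out — an escape tone.
The harmony at that moment is C♯ major triad (C♯, E♯, G♯); D♯4 is not a chord tone.
It is approached by step up from C♯4 and left by step up to E♯4.
Step in, step out in the same direction — a passing tone.

C♯4 (beat 2) — escape tone; D♯4 (beat 6) — passing tone.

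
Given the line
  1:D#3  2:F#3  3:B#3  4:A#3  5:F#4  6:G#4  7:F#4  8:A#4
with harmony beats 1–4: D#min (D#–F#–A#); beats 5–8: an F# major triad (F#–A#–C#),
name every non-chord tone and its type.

The harmony at that moment is D# minor triad (D#, F#, A#); B#3 is not a chord tone.
It is approached by leap up from F#3 and left by step down to A#3.
Leap in, step out — an appoggiatura.
The harmony at that moment is F# major triad (F#, A#, C#); G#4 is not a chord tone.
It is approached by step up from F#4 and left by step down to F#4.
Step away and step back to the same note — a neighbor tone (upper neighbor).

B#3 (beat 3) — appoggiatura; G#4 (beat 6) — neighbor tone.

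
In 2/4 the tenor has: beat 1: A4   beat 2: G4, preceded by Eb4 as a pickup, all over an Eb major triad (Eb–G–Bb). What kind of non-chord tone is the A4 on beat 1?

The harmony at that moment is Eb major triad (Eb, G, Bb); A4 is not a chord tone.
It is approached by leap up from Eb4 and left by step down to G4.
Leap in, step out, metrically accented — an appoggiatura.

Appoggiatura.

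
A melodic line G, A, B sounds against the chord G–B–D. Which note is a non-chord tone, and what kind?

A is a passing tone.

The harmony at that moment is G major triad (G, B, D); A is not a chord tone.
It is approached by step up from G and left by step up to B.
Step in, step out in the same direction — a passing tone.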